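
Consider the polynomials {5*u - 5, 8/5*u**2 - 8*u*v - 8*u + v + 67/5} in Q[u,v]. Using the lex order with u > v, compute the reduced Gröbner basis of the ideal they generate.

f_1 = 5*u - 5, LT = u.
f_2 = 8/5*u**2 - 8*u*v - 8*u + v + 67/5, LT = u**2.

S(f_1,f_2): lcm = u**2. S = 5*u*v + 4*u - 5/8*v - 67/8.
  leading term u*v: subtract (v)·f_1 from 5*u*v + 4*u - 5/8*v - 67/8 → 4*u + 35/8*v - 67/8
  leading term u: subtract (4/5)·f_1 from 4*u + 35/8*v - 67/8 → 35/8*v - 35/8
  leading term v: no divisor's leading term divides it; move 35/8*v to the remainder.
  leading term 1: no divisor's leading term divides it; move -35/8 to the remainder.
  remainder 35/8*v - 35/8 ≠ 0; add g_3 = 35/8*v - 35/8 to the basis.

The other S-polynomials (S(f_1,g_3), S(f_2,g_3)) all reduce to 0 modulo the current basis, so we have a Gröbner basis.
Inter-reduce: drop elements whose leading term is divisible by another's, tail-reduce, and make monic.

G = {u - 1, v - 1}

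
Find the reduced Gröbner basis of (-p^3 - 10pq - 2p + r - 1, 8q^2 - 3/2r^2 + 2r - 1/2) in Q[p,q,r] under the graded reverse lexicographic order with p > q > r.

G = {p^3 + 10pq + 2p - r + 1, q^2 - 3/16r^2 + 1/4r - 1/16}

f_1 = -p^3 - 10pq - 2p + r - 1, LT = p^3.
f_2 = 8q^2 - 3/2r^2 + 2r - 1/2, LT = q^2.

The S-polynomials (S(f_1,f_2)) all reduce to 0 modulo the current basis, so we have a Gröbner basis.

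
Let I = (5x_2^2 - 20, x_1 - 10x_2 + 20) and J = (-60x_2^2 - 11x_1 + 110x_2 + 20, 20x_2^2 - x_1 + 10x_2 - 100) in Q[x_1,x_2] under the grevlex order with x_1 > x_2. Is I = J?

Equality of ideals is decidable: compute both reduced Gröbner bases (unique for the ordering) and check whether they agree.
Buchberger on the first generating set:
f_1 = 5x_2^2 - 20, LT = x_2^2.
f_2 = x_1 - 10x_2 + 20, LT = x_1.

The S-polynomials (S(f_1,f_2)) all reduce to 0 modulo the current basis, so we have a Gröbner basis.
Inter-reduce: drop elements whose leading term is divisible by another's, tail-reduce, and make monic.
Reduced Gröbner basis: {x_2^2 - 4, x_1 - 10x_2 + 20}.

Buchberger on the second generating set:
h_1 = -60x_2^2 - 11x_1 + 110x_2 + 20, LT = x_2^2.
h_2 = 20x_2^2 - x_1 + 10x_2 - 100, LT = x_2^2.

S(h_1,h_2): lcm = x_2^2. S = 7/30x_1 - 7/3x_2 + 14/3.
  leading term x_1: no divisor's leading term divides it; move 7/30x_1 to the remainder.
  leading term x_2: no divisor's leading term divides it; move -7/3x_2 to the remainder.
  leading term 1: no divisor's leading term divides it; move 14/3 to the remainder.
  remainder 7/30x_1 - 7/3x_2 + 14/3 ≠ 0; add k_3 = 7/30x_1 - 7/3x_2 + 14/3 to the basis.

The other S-polynomials (S(h_1,k_3), S(h_2,k_3)) all reduce to 0 modulo the current basis, so we have a Gröbner basis.
Inter-reduce: drop elements whose leading term is divisible by another's, tail-reduce, and make monic.
Reduced Gröbner basis: {x_2^2 - 4, x_1 - 10x_2 + 20}.

The two bases agree; hence the ideals are identical.

Yes, the ideals are equal.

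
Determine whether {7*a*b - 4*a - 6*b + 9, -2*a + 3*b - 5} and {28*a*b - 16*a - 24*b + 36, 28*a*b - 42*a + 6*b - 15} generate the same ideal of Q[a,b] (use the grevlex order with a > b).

No, the ideals differ.

Equality of ideals is decidable: compute both reduced Gröbner bases (unique for the ordering) and check whether they agree.
Buchberger on the first generating set:
f_1 = 7*a*b - 4*a - 6*b + 9, LT = a*b.
f_2 = -2*a + 3*b - 5, LT = a.

S(f_1,f_2): lcm = a*b. S = 3/2*b**2 - 4/7*a - 47/14*b + 9/7.
  leading term b**2: no divisor's leading term divides it; move 3/2*b**2 to the remainder.
  leading term a: subtract (2/7)·f_2 from -4/7*a - 47/14*b + 9/7 → -59/14*b + 19/7
  leading term b: no divisor's leading term divides it; move -59/14*b to the remainder.
  leading term 1: no divisor's leading term divides it; move 19/7 to the remainder.
  remainder 3/2*b**2 - 59/14*b + 19/7 ≠ 0; add g_3 = 3/2*b**2 - 59/14*b + 19/7 to the basis.

The other S-polynomials (S(f_1,g_3), S(f_2,g_3)) all reduce to 0 modulo the current basis, so we have a Gröbner basis.
Inter-reduce: drop elements whose leading term is divisible by another's, tail-reduce, and make monic.
Reduced Gröbner basis: {b**2 - 59/21*b + 38/21, a - 3/2*b + 5/2}.

Buchberger on the second generating set:
h_1 = 28*a*b - 16*a - 24*b + 36, LT = a*b.
h_2 = 28*a*b - 42*a + 6*b - 15, LT = a*b.

S(h_1,h_2): lcm = a*b. S = 13/14*a - 15/14*b + 51/28.
  leading term a: no divisor's leading term divides it; move 13/14*a to the remainder.
  leading term b: no divisor's leading term divides it; move -15/14*b to the remainder.
  leading term 1: no divisor's leading term divides it; move 51/28 to the remainder.
  remainder 13/14*a - 15/14*b + 51/28 ≠ 0; add k_3 = 13/14*a - 15/14*b + 51/28 to the basis.

S(h_1,k_3): lcm = a*b. S = 15/13*b**2 - 4/7*a - 513/182*b + 9/7.
  leading term b**2: no divisor's leading term divides it; move 15/13*b**2 to the remainder.
  leading term a: subtract (-8/13)·k_3 from -4/7*a - 513/182*b + 9/7 → -633/182*b + 219/91
  leading term b: no divisor's leading term divides it; move -633/182*b to the remainder.
  leading term 1: no divisor's leading term divides it; move 219/91 to the remainder.
  remainder 15/13*b**2 - 633/182*b + 219/91 ≠ 0; add k_4 = 15/13*b**2 - 633/182*b + 219/91 to the basis.

The other S-polynomials (S(h_2,k_3), S(h_1,k_4), S(h_2,k_4), S(k_3,k_4)) all reduce to 0 modulo the current basis, so we have a Gröbner basis.
Inter-reduce: drop elements whose leading term is divisible by another's, tail-reduce, and make monic.
Reduced Gröbner basis: {b**2 - 211/70*b + 73/35, a - 15/13*b + 51/26}.

Since the reduced bases disagree, the two ideals are not the same.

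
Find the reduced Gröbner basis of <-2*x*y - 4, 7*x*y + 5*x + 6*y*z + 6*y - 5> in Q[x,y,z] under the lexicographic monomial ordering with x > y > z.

G = {x + 6/5*y*z + 6/5*y - 19/5, y**2*z + y**2 - 19/6*y - 5/3}

f_1 = -2*x*y - 4, LT = x*y.
f_2 = 7*x*y + 5*x + 6*y*z + 6*y - 5, LT = x*y.

S(f_1,f_2): lcm = x*y. S = -5/7*x - 6/7*y*z - 6/7*y + 19/7.
  leading term x: no divisor's leading term divides it; move -5/7*x to the remainder.
  leading term y*z: no divisor's leading term divides it; move -6/7*y*z to the remainder.
  leading term y: no divisor's leading term divides it; move -6/7*y to the remainder.
  leading term 1: no divisor's leading term divides it; move 19/7 to the remainder.
  remainder -5/7*x - 6/7*y*z - 6/7*y + 19/7 ≠ 0; add g_3 = -5/7*x - 6/7*y*z - 6/7*y + 19/7 to the basis.

S(f_1,g_3): lcm = x*y. S = -6/5*y**2*z - 6/5*y**2 + 19/5*y + 2.
  leading term y**2*z: no divisor's leading term divides it; move -6/5*y**2*z to the remainder.
  leading term y**2: no divisor's leading term divides it; move -6/5*y**2 to the remainder.
  leading term y: no divisor's leading term divides it; move 19/5*y to the remainder.
  leading term 1: no divisor's leading term divides it; move 2 to the remainder.
  remainder -6/5*y**2*z - 6/5*y**2 + 19/5*y + 2 ≠ 0; add g_4 = -6/5*y**2*z - 6/5*y**2 + 19/5*y + 2 to the basis.

The other S-polynomials (S(f_2,g_3), S(f_1,g_4), S(f_2,g_4), S(g_3,g_4)) all reduce to 0 modulo the current basis, so we have a Gröbner basis.
Inter-reduce: drop elements whose leading term is divisible by another's, tail-reduce, and make monic.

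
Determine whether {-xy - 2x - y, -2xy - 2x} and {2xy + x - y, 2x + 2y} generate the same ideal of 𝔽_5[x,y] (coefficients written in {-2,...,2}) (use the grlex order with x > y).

Yes, the ideals are equal.

Two ideals are equal iff their reduced Gröbner bases coincide (the reduced basis is unique for a fixed ordering).
Buchberger on the first generating set:
f_1 = -xy - 2x - y, LT = xy.
f_2 = -2xy - 2x, LT = xy.

S(f_1,f_2): lcm = xy. S = x + y.
  reduce S modulo (f_1, f_2):
  remainder x + y ≠ 0; add g_3 = x + y to the basis.

S(f_1,g_3): lcm = xy. S = -y² + 2x + y.
  reduce S modulo (f_1, f_2, g_3):
  remainder -y² - y ≠ 0; add g_4 = -y² - y to the basis.

The other S-polynomials (S(f_2,g_3), S(f_1,g_4), S(f_2,g_4), S(g_3,g_4)) all reduce to 0 modulo the current basis, so we have a Gröbner basis.
Inter-reduce: drop elements whose leading term is divisible by another's, tail-reduce, and make monic.
Reduced Gröbner basis: {y² + y, x + y}.

Buchberger on the second generating set:
h_1 = 2xy + x - y, LT = xy.
h_2 = 2x + 2y, LT = x.

S(h_1,h_2): lcm = xy. S = -y² - 2x + 2y.
  reduce S modulo (h_1, h_2):
  remainder -y² - y ≠ 0; add k_3 = -y² - y to the basis.

The other S-polynomials (S(h_1,k_3), S(h_2,k_3)) all reduce to 0 modulo the current basis, so we have a Gröbner basis.
Inter-reduce: drop elements whose leading term is divisible by another's, tail-reduce, and make monic.
Reduced Gröbner basis: {y² + y, x + y}.

Same reduced basis, so the two generating sets span the same ideal.
The same test decides containment: I ⊆ J iff every generator of I reduces to 0 modulo a Gröbner basis of J.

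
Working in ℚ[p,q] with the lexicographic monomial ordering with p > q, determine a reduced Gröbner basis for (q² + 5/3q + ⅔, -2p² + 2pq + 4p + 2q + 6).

f_1 = q² + 5/3q + ⅔, LT = q².
f_2 = -2p² + 2pq + 4p + 2q + 6, LT = p².

The S-polynomials (S(f_1,f_2)) all reduce to 0 modulo the current basis, so we have a Gröbner basis.

G = {p² - pq - 2p - q - 3, q² + 5/3q + ⅔}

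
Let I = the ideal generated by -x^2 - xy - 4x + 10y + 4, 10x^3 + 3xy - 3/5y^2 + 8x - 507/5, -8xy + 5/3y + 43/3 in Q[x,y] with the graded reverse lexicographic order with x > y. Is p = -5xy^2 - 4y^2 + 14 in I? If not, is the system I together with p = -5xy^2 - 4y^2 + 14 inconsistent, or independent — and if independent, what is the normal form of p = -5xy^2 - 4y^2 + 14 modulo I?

-5xy^2 - 4y^2 + 14 lies in I (it reduces to 0).

First compute the reduced Gröbner basis of I by Buchberger's algorithm.
f_1 = -x^2 - xy - 4x + 10y + 4, LT = x^2.
f_2 = 10x^3 + 3xy - 3/5y^2 + 8x - 507/5, LT = x^3.
f_3 = -8xy + 5/3y + 43/3, LT = xy.

S(f_1,f_2): lcm = x^3. S = x^2y + 4x^2 - 103/10xy + 3/50y^2 - 24/5x + 507/50.
  reduce S modulo (f_1, f_2, f_3):
  remainder 5911/600y^2 - 104/5x + 1843/48y - 2659/400 ≠ 0; add h_4 = 5911/600y^2 - 104/5x + 1843/48y - 2659/400 to the basis.

S(f_1,f_3): lcm = x^2y. S = xy^2 + 101/24xy - 10y^2 + 43/24x - 4y.
  reduce S modulo (f_1, f_2, f_3, h_4):
  remainder -2678627/141864x + 125397763/3404736y + 3176333/3404736 ≠ 0; add h_5 = -2678627/141864x + 125397763/3404736y + 3176333/3404736 to the basis.

S(f_2,f_3): lcm = x^3y. S = 5/24x^2y + 3/10xy^2 - 3/50y^3 + 43/24x^2 + 4/5xy - 507/50y.
  reduce S modulo (f_1, f_2, f_3, h_4, h_5):
  remainder -93679892028127/18240035554944y + 93679892028127/18240035554944 ≠ 0; add h_6 = -93679892028127/18240035554944y + 93679892028127/18240035554944 to the basis.

The other S-polynomials (S(f_1,h_4), S(f_2,h_4), S(f_3,h_4), S(f_1,h_5), S(f_2,h_5), S(f_3,h_5), S(h_4,h_5), S(f_1,h_6), S(f_2,h_6), S(f_3,h_6), S(h_4,h_6), S(h_5,h_6)) all reduce to 0 modulo the current basis, so we have a Gröbner basis.
Inter-reduce: drop elements whose leading term is divisible by another's, tail-reduce, and make monic.
Reduced Gröbner basis: {x - 2, y - 1}.
Label its elements g_1 = x - 2, g_2 = y - 1.

Reduce p = -5xy^2 - 4y^2 + 14 modulo G:
  leading term xy^2: subtract (-5y^2)·g_1 from -5xy^2 - 4y^2 + 14 → -14y^2 + 14
  leading term y^2: subtract (-14y)·g_2 from -14y^2 + 14 → -14y + 14
  leading term y: subtract (-14)·g_2 from -14y + 14 → 0
  normal form = 0.
Since the normal form is 0, p ∈ I.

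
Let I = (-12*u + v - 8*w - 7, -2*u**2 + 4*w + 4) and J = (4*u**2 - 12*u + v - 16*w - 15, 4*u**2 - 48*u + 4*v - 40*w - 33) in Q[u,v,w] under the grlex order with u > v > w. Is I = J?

No, the ideals differ.

Equality of ideals is decidable: compute both reduced Gröbner bases (unique for the ordering) and check whether they agree.
Buchberger on the first generating set:
f_1 = -12*u + v - 8*w - 7, LT = u.
f_2 = -2*u**2 + 4*w + 4, LT = u**2.

S(f_1,f_2): lcm = u**2. S = -1/12*u*v + 2/3*u*w + 7/12*u + 2*w + 2.
  leading term u*v: subtract (1/144*v)·f_1 from -1/12*u*v + 2/3*u*w + 7/12*u + 2*w + 2 → 2/3*u*w - 1/144*v**2 + 1/18*v*w + 7/12*u + 7/144*v + 2*w + 2
  leading term u*w: subtract (-1/18*w)·f_1 from 2/3*u*w - 1/144*v**2 + 1/18*v*w + 7/12*u + 7/144*v + 2*w + 2 → -1/144*v**2 + 1/9*v*w - 4/9*w**2 + 7/12*u + 7/144*v + 29/18*w + 2
  leading term v**2: no divisor's leading term divides it; move -1/144*v**2 to the remainder.
  leading term v*w: no divisor's leading term divides it; move 1/9*v*w to the remainder.
  leading term w**2: no divisor's leading term divides it; move -4/9*w**2 to the remainder.
  leading term u: subtract (-7/144)·f_1 from 7/12*u + 7/144*v + 29/18*w + 2 → 7/72*v + 11/9*w + 239/144
  leading term v: no divisor's leading term divides it; move 7/72*v to the remainder.
  leading term w: no divisor's leading term divides it; move 11/9*w to the remainder.
  leading term 1: no divisor's leading term divides it; move 239/144 to the remainder.
  remainder -1/144*v**2 + 1/9*v*w - 4/9*w**2 + 7/72*v + 11/9*w + 239/144 ≠ 0; add g_3 = -1/144*v**2 + 1/9*v*w - 4/9*w**2 + 7/72*v + 11/9*w + 239/144 to the basis.

S(f_1,g_3): leading monomials are coprime, so the S-polynomial reduces to 0 (Buchberger's first criterion).
S(f_2,g_3): leading monomials are coprime, so the S-polynomial reduces to 0 (Buchberger's first criterion).
Every S-polynomial of the final basis reduces to 0, so we have a Gröbner basis.
Inter-reduce: drop elements whose leading term is divisible by another's, tail-reduce, and make monic.
Reduced Gröbner basis: {v**2 - 16*v*w + 64*w**2 - 14*v - 176*w - 239, u - 1/12*v + 2/3*w + 7/12}.

Buchberger on the second generating set:
h_1 = 4*u**2 - 12*u + v - 16*w - 15, LT = u**2.
h_2 = 4*u**2 - 48*u + 4*v - 40*w - 33, LT = u**2.

S(h_1,h_2): lcm = u**2. S = 9*u - 3/4*v + 6*w + 9/2.
  leading term u: no divisor's leading term divides it; move 9*u to the remainder.
  leading term v: no divisor's leading term divides it; move -3/4*v to the remainder.
  leading term w: no divisor's leading term divides it; move 6*w to the remainder.
  leading term 1: no divisor's leading term divides it; move 9/2 to the remainder.
  remainder 9*u - 3/4*v + 6*w + 9/2 ≠ 0; add k_3 = 9*u - 3/4*v + 6*w + 9/2 to the basis.

S(h_1,k_3): lcm = u**2. S = 1/12*u*v - 2/3*u*w - 7/2*u + 1/4*v - 4*w - 15/4.
  leading term u*v: subtract (1/108*v)·k_3 from 1/12*u*v - 2/3*u*w - 7/2*u + 1/4*v - 4*w - 15/4 → -2/3*u*w + 1/144*v**2 - 1/18*v*w - 7/2*u + 5/24*v - 4*w - 15/4
  leading term u*w: subtract (-2/27*w)·k_3 from -2/3*u*w + 1/144*v**2 - 1/18*v*w - 7/2*u + 5/24*v - 4*w - 15/4 → 1/144*v**2 - 1/9*v*w + 4/9*w**2 - 7/2*u + 5/24*v - 11/3*w - 15/4
  leading term v**2: no divisor's leading term divides it; move 1/144*v**2 to the remainder.
  leading term v*w: no divisor's leading term divides it; move -1/9*v*w to the remainder.
  leading term w**2: no divisor's leading term divides it; move 4/9*w**2 to the remainder.
  leading term u: subtract (-7/18)·k_3 from -7/2*u + 5/24*v - 11/3*w - 15/4 → -1/12*v - 4/3*w - 2
  leading term v: no divisor's leading term divides it; move -1/12*v to the remainder.
  leading term w: no divisor's leading term divides it; move -4/3*w to the remainder.
  leading term 1: no divisor's leading term divides it; move -2 to the remainder.
  remainder 1/144*v**2 - 1/9*v*w + 4/9*w**2 - 1/12*v - 4/3*w - 2 ≠ 0; add k_4 = 1/144*v**2 - 1/9*v*w + 4/9*w**2 - 1/12*v - 4/3*w - 2 to the basis.

S(h_2,k_3): lcm = u**2. S = 1/12*u*v - 2/3*u*w - 25/2*u + v - 10*w - 33/4.
  leading term u*v: subtract (1/108*v)·k_3 from 1/12*u*v - 2/3*u*w - 25/2*u + v - 10*w - 33/4 → -2/3*u*w + 1/144*v**2 - 1/18*v*w - 25/2*u + 23/24*v - 10*w - 33/4
  leading term u*w: subtract (-2/27*w)·k_3 from -2/3*u*w + 1/144*v**2 - 1/18*v*w - 25/2*u + 23/24*v - 10*w - 33/4 → 1/144*v**2 - 1/9*v*w + 4/9*w**2 - 25/2*u + 23/24*v - 29/3*w - 33/4
  leading term v**2: subtract (1)·k_4 from 1/144*v**2 - 1/9*v*w + 4/9*w**2 - 25/2*u + 23/24*v - 29/3*w - 33/4 → -25/2*u + 25/24*v - 25/3*w - 25/4
  leading term u: subtract (-25/18)·k_3 from -25/2*u + 25/24*v - 25/3*w - 25/4 → 0
  remainder 0.

S(h_1,k_4): leading monomials are coprime, so the S-polynomial reduces to 0 (Buchberger's first criterion).
S(h_2,k_4): leading monomials are coprime, so the S-polynomial reduces to 0 (Buchberger's first criterion).
S(k_3,k_4): leading monomials are coprime, so the S-polynomial reduces to 0 (Buchberger's first criterion).
Every S-polynomial of the final basis reduces to 0, so we have a Gröbner basis.
Inter-reduce: drop elements whose leading term is divisible by another's, tail-reduce, and make monic.
Reduced Gröbner basis: {v**2 - 16*v*w + 64*w**2 - 12*v - 192*w - 288, u - 1/12*v + 2/3*w + 1/2}.

The bases are distinct; the ideals are different.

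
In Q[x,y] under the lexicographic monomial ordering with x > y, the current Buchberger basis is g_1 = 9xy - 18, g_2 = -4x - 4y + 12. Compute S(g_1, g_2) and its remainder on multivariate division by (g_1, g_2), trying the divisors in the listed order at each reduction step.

lcm(LM(g_1), LM(g_2)) = xy.
S = (lcm/LT(g_1))·g_1 − (lcm/LT(g_2))·g_2 = -y^2 + 3y - 2.
Reduce S modulo (g_1, g_2) in that order:
  leading term y^2: no divisor's leading term divides it; move -y^2 to the remainder.
  leading term y: no divisor's leading term divides it; move 3y to the remainder.
  leading term 1: no divisor's leading term divides it; move -2 to the remainder.
The remainder -y^2 + 3y - 2 is nonzero, so it would be added as the next basis element.

S(g_1, g_2) = -y^2 + 3y - 2; remainder on division = -y^2 + 3y - 2.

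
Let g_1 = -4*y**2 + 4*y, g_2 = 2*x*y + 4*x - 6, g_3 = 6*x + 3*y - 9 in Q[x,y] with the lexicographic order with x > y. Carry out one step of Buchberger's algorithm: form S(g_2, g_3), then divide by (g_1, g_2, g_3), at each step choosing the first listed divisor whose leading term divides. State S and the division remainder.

lcm(LM(g_2), LM(g_3)) = x*y.
S = (lcm/LT(g_2))·g_2 − (lcm/LT(g_3))·g_3 = 2*x - 1/2*y**2 + 3/2*y - 3.
Reduce S modulo (g_1, g_2, g_3) in that order:
  leading term x: subtract (1/3)·g_3 from 2*x - 1/2*y**2 + 3/2*y - 3 → -1/2*y**2 + 1/2*y
  leading term y**2: subtract (1/8)·g_1 from -1/2*y**2 + 1/2*y → 0
The remainder is 0, so this S-polynomial contributes no new basis element.

S(g_2, g_3) = 2*x - 1/2*y**2 + 3/2*y - 3; remainder on division = 0.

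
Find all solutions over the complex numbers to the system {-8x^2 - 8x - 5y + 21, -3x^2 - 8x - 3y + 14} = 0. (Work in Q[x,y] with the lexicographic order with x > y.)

Compute a lex Gröbner basis by Buchberger's algorithm.
f_1 = -8x^2 - 8x - 5y + 21, LT = x^2.
f_2 = -3x^2 - 8x - 3y + 14, LT = x^2.

S(f_1,f_2): lcm = x^2. S = -5/3x - 3/8y + 49/24.
  leading term x: no divisor's leading term divides it; move -5/3x to the remainder.
  leading term y: no divisor's leading term divides it; move -3/8y to the remainder.
  leading term 1: no divisor's leading term divides it; move 49/24 to the remainder.
  remainder -5/3x - 3/8y + 49/24 ≠ 0; add h_3 = -5/3x - 3/8y + 49/24 to the basis.

S(f_1,h_3): lcm = x^2. S = -9/40xy + 89/40x + 5/8y - 21/8.
  leading term xy: subtract (27/200y)·h_3 from -9/40xy + 89/40x + 5/8y - 21/8 → 89/40x + 81/1600y^2 + 559/1600y - 21/8
  leading term x: subtract (-267/200)·h_3 from 89/40x + 81/1600y^2 + 559/1600y - 21/8 → 81/1600y^2 - 121/800y + 161/1600
  leading term y^2: no divisor's leading term divides it; move 81/1600y^2 to the remainder.
  leading term y: no divisor's leading term divides it; move -121/800y to the remainder.
  leading term 1: no divisor's leading term divides it; move 161/1600 to the remainder.
  remainder 81/1600y^2 - 121/800y + 161/1600 ≠ 0; add h_4 = 81/1600y^2 - 121/800y + 161/1600 to the basis.

The other S-polynomials (S(f_2,h_3), S(f_1,h_4), S(f_2,h_4), S(h_3,h_4)) all reduce to 0 modulo the current basis, so we have a Gröbner basis.
Inter-reduce: drop elements whose leading term is divisible by another's, tail-reduce, and make monic.
Reduced Gröbner basis: {x + 9/40y - 49/40, y^2 - 242/81y + 161/81}.

Elimination: the polynomial y^2 - 242/81y + 161/81 lies in the elimination ideal for y, so y ∈ {1, 161/81}. For each such y, the remaining basis elements (now univariate) give the rest of the solution.
  y = 1: the earlier basis element becomes x - 1 = 0, giving x = 1 — point (1, 1).
  y = 161/81: the earlier basis element becomes x - 7/9 = 0, giving x = 7/9 — point (7/9, 161/81).
Substituting each solution back into the original system confirms all equations vanish.

{(1, 1), (7/9, 161/81)}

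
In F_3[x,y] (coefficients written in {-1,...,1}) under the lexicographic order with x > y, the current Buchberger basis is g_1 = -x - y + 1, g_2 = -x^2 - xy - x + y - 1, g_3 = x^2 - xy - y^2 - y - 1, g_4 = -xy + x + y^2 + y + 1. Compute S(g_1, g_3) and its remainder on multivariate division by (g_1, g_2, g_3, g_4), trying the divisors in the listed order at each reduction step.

S(g_1, g_3) = -xy - x + y^2 + y + 1; remainder on division = -y^2 + y.

lcm(LM(g_1), LM(g_3)) = x^2.
S = (lcm/LT(g_1))·g_1 − (lcm/LT(g_3))·g_3 = -xy - x + y^2 + y + 1.
Reduce S modulo (g_1, g_2, g_3, g_4) in that order:
  leading term xy: subtract (y)·g_1 from -xy - x + y^2 + y + 1 → -x - y^2 + 1
  leading term x: subtract (1)·g_1 from -x - y^2 + 1 → -y^2 + y
  leading term y^2: no divisor's leading term divides it; move -y^2 to the remainder.
  leading term y: no divisor's leading term divides it; move y to the remainder.
The remainder -y^2 + y is nonzero, so it would be added as the next basis element.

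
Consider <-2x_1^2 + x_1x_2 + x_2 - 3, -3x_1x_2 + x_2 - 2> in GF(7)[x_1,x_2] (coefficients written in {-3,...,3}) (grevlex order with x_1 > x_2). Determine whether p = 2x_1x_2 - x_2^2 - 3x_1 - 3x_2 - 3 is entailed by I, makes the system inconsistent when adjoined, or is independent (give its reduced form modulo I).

Adjoining 2x_1x_2 - x_2^2 - 3x_1 - 3x_2 - 3 makes the ideal the whole ring: the system is inconsistent.

First compute the reduced Gröbner basis of I by Buchberger's algorithm.
f_1 = -2x_1^2 + x_1x_2 + x_2 - 3, LT = x_1^2.
f_2 = -3x_1x_2 + x_2 - 2, LT = x_1x_2.

S(f_1,f_2): lcm = x_1^2x_2. S = 3x_1x_2^2 - 2x_1x_2 + 3x_2^2 - 3x_1 - 2x_2.
  leading term x_1x_2^2: subtract (-x_2)·f_2 from 3x_1x_2^2 - 2x_1x_2 + 3x_2^2 - 3x_1 - 2x_2 → -2x_1x_2 - 3x_2^2 - 3x_1 + 3x_2
  leading term x_1x_2: subtract (3)·f_2 from -2x_1x_2 - 3x_2^2 - 3x_1 + 3x_2 → -3x_2^2 - 3x_1 - 1
  leading term x_2^2: no divisor's leading term divides it; move -3x_2^2 to the remainder.
  leading term x_1: no divisor's leading term divides it; move -3x_1 to the remainder.
  leading term 1: no divisor's leading term divides it; move -1 to the remainder.
  remainder -3x_2^2 - 3x_1 - 1 ≠ 0; add h_3 = -3x_2^2 - 3x_1 - 1 to the basis.

S(f_1,h_3): leading monomials are coprime, so the S-polynomial reduces to 0 (Buchberger's first criterion).
S(f_2,h_3): lcm = x_1x_2^2. S = -x_1^2 + 2x_2^2 + 2x_1 + 3x_2.
  leading term x_1^2: subtract (-3)·f_1 from -x_1^2 + 2x_2^2 + 2x_1 + 3x_2 → 3x_1x_2 + 2x_2^2 + 2x_1 - x_2 - 2
  leading term x_1x_2: subtract (-1)·f_2 from 3x_1x_2 + 2x_2^2 + 2x_1 - x_2 - 2 → 2x_2^2 + 2x_1 + 3
  leading term x_2^2: subtract (-3)·h_3 from 2x_2^2 + 2x_1 + 3 → 0
  remainder 0.

Every S-polynomial of the final basis reduces to 0, so we have a Gröbner basis.
Inter-reduce: drop elements whose leading term is divisible by another's, tail-reduce, and make monic.
Reduced Gröbner basis: {x_1^2 - 3x_2 + 3, x_1x_2 + 2x_2 + 3, x_2^2 + x_1 - 2}.
Label its elements g_1 = x_1^2 - 3x_2 + 3, g_2 = x_1x_2 + 2x_2 + 3, g_3 = x_2^2 + x_1 - 2.

Reduce p = 2x_1x_2 - x_2^2 - 3x_1 - 3x_2 - 3 modulo G:
  leading term x_1x_2: subtract (2)·g_2 from 2x_1x_2 - x_2^2 - 3x_1 - 3x_2 - 3 → -x_2^2 - 3x_1 - 2
  leading term x_2^2: subtract (-1)·g_3 from -x_2^2 - 3x_1 - 2 → -2x_1 + 3
  leading term x_1: no divisor's leading term divides it; move -2x_1 to the remainder.
  leading term 1: no divisor's leading term divides it; move 3 to the remainder.
  normal form = -2x_1 + 3.
The normal form is nonzero, so p ∉ I. Since p minus its normal form lies in I, I + (p) = I + (r) where r = -2x_1 + 3; decide whether this ideal is the whole ring.
Run Buchberger on G together with r (pairs among the g_i already reduce to 0 since G is a Gröbner basis):
g_1 = x_1^2 - 3x_2 + 3, LT = x_1^2.
g_2 = x_1x_2 + 2x_2 + 3, LT = x_1x_2.
g_3 = x_2^2 + x_1 - 2, LT = x_2^2.
r = -2x_1 + 3, LT = x_1.

S(g_1,g_2): lcm = x_1^2x_2. S = -2x_1x_2 - 3x_2^2 - 3x_1 + 3x_2.
  leading term x_1x_2: subtract (-2)·g_2 from -2x_1x_2 - 3x_2^2 - 3x_1 + 3x_2 → -3x_2^2 - 3x_1 - 1
  leading term x_2^2: subtract (-3)·g_3 from -3x_2^2 - 3x_1 - 1 → 0
  remainder 0.

S(g_1,g_3): leading monomials are coprime, so the S-polynomial reduces to 0 (Buchberger's first criterion).
S(g_1,r): lcm = x_1^2. S = -2x_1 - 3x_2 + 3.
  leading term x_1: subtract (1)·r from -2x_1 - 3x_2 + 3 → -3x_2
  leading term x_2: no divisor's leading term divides it; move -3x_2 to the remainder.
  remainder -3x_2 ≠ 0; add m_5 = -3x_2 to the basis.

S(g_2,g_3): lcm = x_1x_2^2. S = -x_1^2 + 2x_2^2 + 2x_1 + 3x_2.
  leading term x_1^2: subtract (-1)·g_1 from -x_1^2 + 2x_2^2 + 2x_1 + 3x_2 → 2x_2^2 + 2x_1 + 3
  leading term x_2^2: subtract (2)·g_3 from 2x_2^2 + 2x_1 + 3 → 0
  remainder 0.

S(g_2,r): lcm = x_1x_2. S = 3.
  leading term 1: no divisor's leading term divides it; move 3 to the remainder.
  remainder 3 ≠ 0; add m_6 = 3 to the basis.

S(g_3,r): leading monomials are coprime, so the S-polynomial reduces to 0 (Buchberger's first criterion).
S(g_1,m_5): leading monomials are coprime, so the S-polynomial reduces to 0 (Buchberger's first criterion).
S(g_2,m_5): lcm = x_1x_2. S = 2x_2 + 3.
  leading term x_2: subtract (-3)·m_5 from 2x_2 + 3 → 3
  leading term 1: subtract (1)·m_6 from 3 → 0
  remainder 0.

S(g_3,m_5): lcm = x_2^2. S = x_1 - 2.
  leading term x_1: subtract (3)·r from x_1 - 2 → 3
  leading term 1: subtract (1)·m_6 from 3 → 0
  remainder 0.

S(r,m_5): leading monomials are coprime, so the S-polynomial reduces to 0 (Buchberger's first criterion).
S(g_1,m_6): leading monomials are coprime, so the S-polynomial reduces to 0 (Buchberger's first criterion).
S(g_2,m_6): leading monomials are coprime, so the S-polynomial reduces to 0 (Buchberger's first criterion).
S(g_3,m_6): leading monomials are coprime, so the S-polynomial reduces to 0 (Buchberger's first criterion).
S(r,m_6): leading monomials are coprime, so the S-polynomial reduces to 0 (Buchberger's first criterion).
S(m_5,m_6): leading monomials are coprime, so the S-polynomial reduces to 0 (Buchberger's first criterion).
Every S-polynomial of the final basis reduces to 0, so we have a Gröbner basis.
Inter-reduce: drop elements whose leading term is divisible by another's, tail-reduce, and make monic.
Reduced Gröbner basis: {1}.
The reduced Gröbner basis of I + (p) is {1}: the ideal is the whole ring, so the enlarged system has no common solution — adjoining p is inconsistent.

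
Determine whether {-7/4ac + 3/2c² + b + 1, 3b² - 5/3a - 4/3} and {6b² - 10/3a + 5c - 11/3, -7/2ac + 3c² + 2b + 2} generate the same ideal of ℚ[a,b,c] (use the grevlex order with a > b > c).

No, the ideals differ.

Since reduced Gröbner bases are canonical representatives of ideals under a given ordering, it suffices to compute and compare them.
Buchberger on the first generating set:
f_1 = -7/4ac + 3/2c² + b + 1, LT = ac.
f_2 = 3b² - 5/3a - 4/3, LT = b².

The S-polynomials (S(f_1,f_2)) all reduce to 0 modulo the current basis, so we have a Gröbner basis.
Inter-reduce: drop elements whose leading term is divisible by another's, tail-reduce, and make monic.
Reduced Gröbner basis: {b² - 5/9a - 4/9, ac - 6/7c² - 4/7b - 4/7}.

Buchberger on the second generating set:
h_1 = 6b² - 10/3a + 5c - 11/3, LT = b².
h_2 = -7/2ac + 3c² + 2b + 2, LT = ac.

The S-polynomials (S(h_1,h_2)) all reduce to 0 modulo the current basis, so we have a Gröbner basis.
Inter-reduce: drop elements whose leading term is divisible by another's, tail-reduce, and make monic.
Reduced Gröbner basis: {b² - 5/9a + ⅚c - 11/18, ac - 6/7c² - 4/7b - 4/7}.

The bases are distinct; the ideals are different.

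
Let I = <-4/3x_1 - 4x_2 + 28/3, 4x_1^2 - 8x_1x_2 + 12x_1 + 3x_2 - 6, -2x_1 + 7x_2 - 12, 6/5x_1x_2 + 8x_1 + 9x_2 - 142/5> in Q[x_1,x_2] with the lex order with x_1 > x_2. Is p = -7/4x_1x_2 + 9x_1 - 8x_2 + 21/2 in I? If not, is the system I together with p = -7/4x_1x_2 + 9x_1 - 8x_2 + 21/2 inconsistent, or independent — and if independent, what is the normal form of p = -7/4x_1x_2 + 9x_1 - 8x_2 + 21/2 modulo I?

-7/4x_1x_2 + 9x_1 - 8x_2 + 21/2 lies in I (it reduces to 0).

First compute the reduced Gröbner basis of I by Buchberger's algorithm.
f_1 = -4/3x_1 - 4x_2 + 28/3, LT = x_1.
f_2 = 4x_1^2 - 8x_1x_2 + 12x_1 + 3x_2 - 6, LT = x_1^2.
f_3 = -2x_1 + 7x_2 - 12, LT = x_1.
f_4 = 6/5x_1x_2 + 8x_1 + 9x_2 - 142/5, LT = x_1x_2.

S(f_1,f_2): lcm = x_1^2. S = 5x_1x_2 - 10x_1 - 3/4x_2 + 3/2.
  leading term x_1x_2: subtract (-15/4x_2)·f_1 from 5x_1x_2 - 10x_1 - 3/4x_2 + 3/2 → -10x_1 - 15x_2^2 + 137/4x_2 + 3/2
  leading term x_1: subtract (15/2)·f_1 from -10x_1 - 15x_2^2 + 137/4x_2 + 3/2 → -15x_2^2 + 257/4x_2 - 137/2
  leading term x_2^2: no divisor's leading term divides it; move -15x_2^2 to the remainder.
  leading term x_2: no divisor's leading term divides it; move 257/4x_2 to the remainder.
  leading term 1: no divisor's leading term divides it; move -137/2 to the remainder.
  remainder -15x_2^2 + 257/4x_2 - 137/2 ≠ 0; add h_5 = -15x_2^2 + 257/4x_2 - 137/2 to the basis.

S(f_1,f_3): lcm = x_1. S = 13/2x_2 - 13.
  leading term x_2: no divisor's leading term divides it; move 13/2x_2 to the remainder.
  leading term 1: no divisor's leading term divides it; move -13 to the remainder.
  remainder 13/2x_2 - 13 ≠ 0; add h_6 = 13/2x_2 - 13 to the basis.

S(f_1,f_4): lcm = x_1x_2. S = -20/3x_1 + 3x_2^2 - 29/2x_2 + 71/3.
  leading term x_1: subtract (5)·f_1 from -20/3x_1 + 3x_2^2 - 29/2x_2 + 71/3 → 3x_2^2 + 11/2x_2 - 23
  leading term x_2^2: subtract (-1/5)·h_5 from 3x_2^2 + 11/2x_2 - 23 → 367/20x_2 - 367/10
  leading term x_2: subtract (367/130)·h_6 from 367/20x_2 - 367/10 → 0
  remainder 0.

S(f_2,f_3): lcm = x_1^2. S = 3/2x_1x_2 - 3x_1 + 3/4x_2 - 3/2.
  leading term x_1x_2: subtract (-9/8x_2)·f_1 from 3/2x_1x_2 - 3x_1 + 3/4x_2 - 3/2 → -3x_1 - 9/2x_2^2 + 45/4x_2 - 3/2
  leading term x_1: subtract (9/4)·f_1 from -3x_1 - 9/2x_2^2 + 45/4x_2 - 3/2 → -9/2x_2^2 + 81/4x_2 - 45/2
  leading term x_2^2: subtract (3/10)·h_5 from -9/2x_2^2 + 81/4x_2 - 45/2 → 39/40x_2 - 39/20
  leading term x_2: subtract (3/20)·h_6 from 39/40x_2 - 39/20 → 0
  remainder 0.

S(f_2,f_4): lcm = x_1^2x_2. S = -20/3x_1^2 - 2x_1x_2^2 - 9/2x_1x_2 + 71/3x_1 + 3/4x_2^2 - 3/2x_2.
  leading term x_1^2: subtract (5x_1)·f_1 from -20/3x_1^2 - 2x_1x_2^2 - 9/2x_1x_2 + 71/3x_1 + 3/4x_2^2 - 3/2x_2 → -2x_1x_2^2 + 31/2x_1x_2 - 23x_1 + 3/4x_2^2 - 3/2x_2
  leading term x_1x_2^2: subtract (3/2x_2^2)·f_1 from -2x_1x_2^2 + 31/2x_1x_2 - 23x_1 + 3/4x_2^2 - 3/2x_2 → 31/2x_1x_2 - 23x_1 + 6x_2^3 - 53/4x_2^2 - 3/2x_2
  leading term x_1x_2: subtract (-93/8x_2)·f_1 from 31/2x_1x_2 - 23x_1 + 6x_2^3 - 53/4x_2^2 - 3/2x_2 → -23x_1 + 6x_2^3 - 239/4x_2^2 + 107x_2
  leading term x_1: subtract (69/4)·f_1 from -23x_1 + 6x_2^3 - 239/4x_2^2 + 107x_2 → 6x_2^3 - 239/4x_2^2 + 176x_2 - 161
  leading term x_2^3: subtract (-2/5x_2)·h_5 from 6x_2^3 - 239/4x_2^2 + 176x_2 - 161 → -681/20x_2^2 + 743/5x_2 - 161
  leading term x_2^2: subtract (227/100)·h_5 from -681/20x_2^2 + 743/5x_2 - 161 → 1101/400x_2 - 1101/200
  leading term x_2: subtract (1101/2600)·h_6 from 1101/400x_2 - 1101/200 → 0
  remainder 0.

S(f_3,f_4): lcm = x_1x_2. S = -20/3x_1 - 7/2x_2^2 - 3/2x_2 + 71/3.
  leading term x_1: subtract (5)·f_1 from -20/3x_1 - 7/2x_2^2 - 3/2x_2 + 71/3 → -7/2x_2^2 + 37/2x_2 - 23
  leading term x_2^2: subtract (7/30)·h_5 from -7/2x_2^2 + 37/2x_2 - 23 → 421/120x_2 - 421/60
  leading term x_2: subtract (421/780)·h_6 from 421/120x_2 - 421/60 → 0
  remainder 0.

S(f_1,h_5): leading monomials are coprime, so the S-polynomial reduces to 0 (Buchberger's first criterion).
S(f_2,h_5): leading monomials are coprime, so the S-polynomial reduces to 0 (Buchberger's first criterion).
S(f_3,h_5): leading monomials are coprime, so the S-polynomial reduces to 0 (Buchberger's first criterion).
S(f_4,h_5): lcm = x_1x_2^2. S = 219/20x_1x_2 - 137/30x_1 + 15/2x_2^2 - 71/3x_2.
  leading term x_1x_2: subtract (-657/80x_2)·f_1 from 219/20x_1x_2 - 137/30x_1 + 15/2x_2^2 - 71/3x_2 → -137/30x_1 - 507/20x_2^2 + 3179/60x_2
  leading term x_1: subtract (137/40)·f_1 from -137/30x_1 - 507/20x_2^2 + 3179/60x_2 → -507/20x_2^2 + 4001/60x_2 - 959/30
  leading term x_2^2: subtract (169/100)·h_5 from -507/20x_2^2 + 4001/60x_2 - 959/30 → -50279/1200x_2 + 50279/600
  leading term x_2: subtract (-50279/7800)·h_6 from -50279/1200x_2 + 50279/600 → 0
  remainder 0.

S(f_1,h_6): leading monomials are coprime, so the S-polynomial reduces to 0 (Buchberger's first criterion).
S(f_2,h_6): leading monomials are coprime, so the S-polynomial reduces to 0 (Buchberger's first criterion).
S(f_3,h_6): leading monomials are coprime, so the S-polynomial reduces to 0 (Buchberger's first criterion).
S(f_4,h_6): lcm = x_1x_2. S = 26/3x_1 + 15/2x_2 - 71/3.
  leading term x_1: subtract (-13/2)·f_1 from 26/3x_1 + 15/2x_2 - 71/3 → -37/2x_2 + 37
  leading term x_2: subtract (-37/13)·h_6 from -37/2x_2 + 37 → 0
  remainder 0.

S(h_5,h_6): lcm = x_2^2. S = -137/60x_2 + 137/30.
  leading term x_2: subtract (-137/390)·h_6 from -137/60x_2 + 137/30 → 0
  remainder 0.

Every S-polynomial of the final basis reduces to 0, so we have a Gröbner basis.
Inter-reduce: drop elements whose leading term is divisible by another's, tail-reduce, and make monic.
Reduced Gröbner basis: {x_1 - 1, x_2 - 2}.
Label its elements g_1 = x_1 - 1, g_2 = x_2 - 2.

Reduce p = -7/4x_1x_2 + 9x_1 - 8x_2 + 21/2 modulo G:
  leading term x_1x_2: subtract (-7/4x_2)·g_1 from -7/4x_1x_2 + 9x_1 - 8x_2 + 21/2 → 9x_1 - 39/4x_2 + 21/2
  leading term x_1: subtract (9)·g_1 from 9x_1 - 39/4x_2 + 21/2 → -39/4x_2 + 39/2
  leading term x_2: subtract (-39/4)·g_2 from -39/4x_2 + 39/2 → 0
  normal form = 0.
Since the normal form is 0, p ∈ I.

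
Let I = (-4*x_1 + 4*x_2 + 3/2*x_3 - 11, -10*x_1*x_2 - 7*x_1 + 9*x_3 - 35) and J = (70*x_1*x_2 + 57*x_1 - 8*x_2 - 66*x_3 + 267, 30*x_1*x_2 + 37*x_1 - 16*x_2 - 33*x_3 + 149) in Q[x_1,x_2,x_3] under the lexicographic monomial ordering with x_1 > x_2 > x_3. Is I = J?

Since reduced Gröbner bases are canonical representatives of ideals under a given ordering, it suffices to compute and compare them.
Buchberger on the first generating set:
f_1 = -4*x_1 + 4*x_2 + 3/2*x_3 - 11, LT = x_1.
f_2 = -10*x_1*x_2 - 7*x_1 + 9*x_3 - 35, LT = x_1*x_2.

S(f_1,f_2): lcm = x_1*x_2. S = -7/10*x_1 - x_2**2 - 3/8*x_2*x_3 + 11/4*x_2 + 9/10*x_3 - 7/2.
  leading term x_1: subtract (7/40)·f_1 from -7/10*x_1 - x_2**2 - 3/8*x_2*x_3 + 11/4*x_2 + 9/10*x_3 - 7/2 → -x_2**2 - 3/8*x_2*x_3 + 41/20*x_2 + 51/80*x_3 - 63/40
  leading term x_2**2: no divisor's leading term divides it; move -x_2**2 to the remainder.
  leading term x_2*x_3: no divisor's leading term divides it; move -3/8*x_2*x_3 to the remainder.
  leading term x_2: no divisor's leading term divides it; move 41/20*x_2 to the remainder.
  leading term x_3: no divisor's leading term divides it; move 51/80*x_3 to the remainder.
  leading term 1: no divisor's leading term divides it; move -63/40 to the remainder.
  remainder -x_2**2 - 3/8*x_2*x_3 + 41/20*x_2 + 51/80*x_3 - 63/40 ≠ 0; add g_3 = -x_2**2 - 3/8*x_2*x_3 + 41/20*x_2 + 51/80*x_3 - 63/40 to the basis.

The other S-polynomials (S(f_1,g_3), S(f_2,g_3)) all reduce to 0 modulo the current basis, so we have a Gröbner basis.
Inter-reduce: drop elements whose leading term is divisible by another's, tail-reduce, and make monic.
Reduced Gröbner basis: {x_1 - x_2 - 3/8*x_3 + 11/4, x_2**2 + 3/8*x_2*x_3 - 41/20*x_2 - 51/80*x_3 + 63/40}.

Buchberger on the second generating set:
h_1 = 70*x_1*x_2 + 57*x_1 - 8*x_2 - 66*x_3 + 267, LT = x_1*x_2.
h_2 = 30*x_1*x_2 + 37*x_1 - 16*x_2 - 33*x_3 + 149, LT = x_1*x_2.

S(h_1,h_2): lcm = x_1*x_2. S = -44/105*x_1 + 44/105*x_2 + 11/70*x_3 - 121/105.
  leading term x_1: no divisor's leading term divides it; move -44/105*x_1 to the remainder.
  leading term x_2: no divisor's leading term divides it; move 44/105*x_2 to the remainder.
  leading term x_3: no divisor's leading term divides it; move 11/70*x_3 to the remainder.
  leading term 1: no divisor's leading term divides it; move -121/105 to the remainder.
  remainder -44/105*x_1 + 44/105*x_2 + 11/70*x_3 - 121/105 ≠ 0; add k_3 = -44/105*x_1 + 44/105*x_2 + 11/70*x_3 - 121/105 to the basis.

S(h_1,k_3): lcm = x_1*x_2. S = 57/70*x_1 + x_2**2 + 3/8*x_2*x_3 - 401/140*x_2 - 33/35*x_3 + 267/70.
  leading term x_1: subtract (-171/88)·k_3 from 57/70*x_1 + x_2**2 + 3/8*x_2*x_3 - 401/140*x_2 - 33/35*x_3 + 267/70 → x_2**2 + 3/8*x_2*x_3 - 41/20*x_2 - 51/80*x_3 + 63/40
  leading term x_2**2: no divisor's leading term divides it; move x_2**2 to the remainder.
  leading term x_2*x_3: no divisor's leading term divides it; move 3/8*x_2*x_3 to the remainder.
  leading term x_2: no divisor's leading term divides it; move -41/20*x_2 to the remainder.
  leading term x_3: no divisor's leading term divides it; move -51/80*x_3 to the remainder.
  leading term 1: no divisor's leading term divides it; move 63/40 to the remainder.
  remainder x_2**2 + 3/8*x_2*x_3 - 41/20*x_2 - 51/80*x_3 + 63/40 ≠ 0; add k_4 = x_2**2 + 3/8*x_2*x_3 - 41/20*x_2 - 51/80*x_3 + 63/40 to the basis.

The other S-polynomials (S(h_2,k_3), S(h_1,k_4), S(h_2,k_4), S(k_3,k_4)) all reduce to 0 modulo the current basis, so we have a Gröbner basis.
Inter-reduce: drop elements whose leading term is divisible by another's, tail-reduce, and make monic.
Reduced Gröbner basis: {x_1 - x_2 - 3/8*x_3 + 11/4, x_2**2 + 3/8*x_2*x_3 - 41/20*x_2 - 51/80*x_3 + 63/40}.

Same reduced basis, so the two generating sets span the same ideal.

Yes, the ideals are equal.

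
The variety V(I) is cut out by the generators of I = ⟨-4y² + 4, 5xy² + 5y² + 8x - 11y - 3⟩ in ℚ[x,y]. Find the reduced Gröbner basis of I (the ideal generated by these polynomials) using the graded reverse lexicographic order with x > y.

f_1 = -4y² + 4, LT = y².
f_2 = 5xy² + 5y² + 8x - 11y - 3, LT = xy².

S(f_1,f_2): lcm = xy². S = -y² - 13/5x + 11/5y + ⅗.
  reduce S modulo (f_1, f_2):
  remainder -13/5x + 11/5y - ⅖ ≠ 0; add g_3 = -13/5x + 11/5y - ⅖ to the basis.

The other S-polynomials (S(f_1,g_3), S(f_2,g_3)) all reduce to 0 modulo the current basis, so we have a Gröbner basis.
Inter-reduce: drop elements whose leading term is divisible by another's, tail-reduce, and make monic.

G = {y² - 1, x - 11/13y + 2/13}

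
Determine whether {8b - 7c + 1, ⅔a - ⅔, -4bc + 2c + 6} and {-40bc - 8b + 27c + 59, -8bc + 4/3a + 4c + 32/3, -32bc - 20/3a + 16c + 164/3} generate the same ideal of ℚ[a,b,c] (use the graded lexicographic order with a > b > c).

Equality of ideals is decidable: compute both reduced Gröbner bases (unique for the ordering) and check whether they agree.
Buchberger on the first generating set:
f_1 = 8b - 7c + 1, LT = b.
f_2 = ⅔a - ⅔, LT = a.
f_3 = -4bc + 2c + 6, LT = bc.

S(f_1,f_3): lcm = bc. S = -⅞c² + ⅝c + 3/2.
  leading term c²: no divisor's leading term divides it; move -⅞c² to the remainder.
  leading term c: no divisor's leading term divides it; move ⅝c to the remainder.
  leading term 1: no divisor's leading term divides it; move 3/2 to the remainder.
  remainder -⅞c² + ⅝c + 3/2 ≠ 0; add g_4 = -⅞c² + ⅝c + 3/2 to the basis.

The other S-polynomials (S(f_1,f_2), S(f_2,f_3), S(f_1,g_4), S(f_2,g_4), S(f_3,g_4)) all reduce to 0 modulo the current basis, so we have a Gröbner basis.
Inter-reduce: drop elements whose leading term is divisible by another's, tail-reduce, and make monic.
Reduced Gröbner basis: {c² - 5/7c - 12/7, a - 1, b - ⅞c + ⅛}.

Buchberger on the second generating set:
h_1 = -40bc - 8b + 27c + 59, LT = bc.
h_2 = -8bc + 4/3a + 4c + 32/3, LT = bc.
h_3 = -32bc - 20/3a + 16c + 164/3, LT = bc.

S(h_1,h_2): lcm = bc. S = ⅙a + ⅕b - 7/40c - 17/120.
  leading term a: no divisor's leading term divides it; move ⅙a to the remainder.
  leading term b: no divisor's leading term divides it; move ⅕b to the remainder.
  leading term c: no divisor's leading term divides it; move -7/40c to the remainder.
  leading term 1: no divisor's leading term divides it; move -17/120 to the remainder.
  remainder ⅙a + ⅕b - 7/40c - 17/120 ≠ 0; add k_4 = ⅙a + ⅕b - 7/40c - 17/120 to the basis.

S(h_1,h_3): lcm = bc. S = -5/24a + ⅕b - 7/40c + 7/30.
  leading term a: subtract (-5/4)·k_4 from -5/24a + ⅕b - 7/40c + 7/30 → 9/20b - 63/160c + 9/160
  leading term b: no divisor's leading term divides it; move 9/20b to the remainder.
  leading term c: no divisor's leading term divides it; move -63/160c to the remainder.
  leading term 1: no divisor's leading term divides it; move 9/160 to the remainder.
  remainder 9/20b - 63/160c + 9/160 ≠ 0; add k_5 = 9/20b - 63/160c + 9/160 to the basis.

S(h_1,k_5): lcm = bc. S = ⅞c² + ⅕b - ⅘c - 59/40.
  leading term c²: no divisor's leading term divides it; move ⅞c² to the remainder.
  leading term b: subtract (4/9)·k_5 from ⅕b - ⅘c - 59/40 → -⅝c - 3/2
  leading term c: no divisor's leading term divides it; move -⅝c to the remainder.
  leading term 1: no divisor's leading term divides it; move -3/2 to the remainder.
  remainder ⅞c² - ⅝c - 3/2 ≠ 0; add k_6 = ⅞c² - ⅝c - 3/2 to the basis.

The other S-polynomials (S(h_2,h_3), S(h_1,k_4), S(h_2,k_4), S(h_3,k_4), S(h_2,k_5), S(h_3,k_5), S(k_4,k_5), S(h_1,k_6), S(h_2,k_6), S(h_3,k_6), S(k_4,k_6), S(k_5,k_6)) all reduce to 0 modulo the current basis, so we have a Gröbner basis.
Inter-reduce: drop elements whose leading term is divisible by another's, tail-reduce, and make monic.
Reduced Gröbner basis: {c² - 5/7c - 12/7, a - 1, b - ⅞c + ⅛}.

Same reduced basis, so the two generating sets span the same ideal.

Yes, the ideals are equal.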